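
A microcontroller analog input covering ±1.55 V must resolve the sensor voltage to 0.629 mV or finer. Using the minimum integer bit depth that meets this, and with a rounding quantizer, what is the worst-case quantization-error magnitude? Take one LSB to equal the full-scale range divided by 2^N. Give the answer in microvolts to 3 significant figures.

189 µV

Range = 1.55 − (-1.55) = 3.1 V.
Levels needed ≥ 3.1/0.629 mV = 4928. 2^13 = 8192 suffices, so N_min = 13.
One LSB is 3.1 V / 8192 = 378.42 µV.
Half an LSB is 189 µV.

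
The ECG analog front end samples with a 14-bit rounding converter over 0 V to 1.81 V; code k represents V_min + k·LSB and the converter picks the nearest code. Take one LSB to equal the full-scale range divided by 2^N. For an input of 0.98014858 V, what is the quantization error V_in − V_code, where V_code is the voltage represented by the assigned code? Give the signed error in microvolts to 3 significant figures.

Range is 1.81 V. LSB = 1.81 V / 2^14 ≈ 110.5 µV.
(V_in − V_min)/LSB = (0.98014858 − (0)) × 16384/1.81 = 8872.2400 → nearest code k = 8872.
V_code = V_min + k × range/2^14 = 0 + 8872 × 1.81/16384 = 0.98012207031 V.
e = 0.98014858 − (0.98012207031) = +26.5 µV.

+26.5 µV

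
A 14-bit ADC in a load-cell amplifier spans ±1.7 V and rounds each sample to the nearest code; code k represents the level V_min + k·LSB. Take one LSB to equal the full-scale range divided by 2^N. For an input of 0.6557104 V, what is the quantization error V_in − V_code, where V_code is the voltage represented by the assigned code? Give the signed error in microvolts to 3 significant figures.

−51.3 µV

The full-scale span is 1.7 − (-1.7) = 3.4 V. LSB = 3.4 V / 2^14 ≈ 207.5 µV.
Position in LSBs: (0.6557104 − (-1.7)) × 16384/3.4 = 11351.7527; rounding gives k = 11352.
V_code = V_min + k × range/2^14 = -1.7 + 11352 × 3.4/16384 = 0.65576171875 V.
Error = V_in − V_code = 0.6557104 − (0.65576171875) = −51.3 µV.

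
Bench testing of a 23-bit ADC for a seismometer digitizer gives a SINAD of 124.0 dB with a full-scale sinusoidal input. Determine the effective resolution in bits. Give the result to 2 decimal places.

ENOB = (124.0 − 1.76)/6.02 = 20.3056 bits.

20.31 bits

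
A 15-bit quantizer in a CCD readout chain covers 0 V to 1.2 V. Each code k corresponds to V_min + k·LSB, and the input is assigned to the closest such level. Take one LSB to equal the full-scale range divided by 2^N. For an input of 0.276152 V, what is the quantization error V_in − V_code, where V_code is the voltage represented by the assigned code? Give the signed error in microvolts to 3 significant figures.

−7.67 µV

Range is 1.2 V. LSB = 1.2 V / 2^15 ≈ 36.62 µV.
Position in LSBs: (0.276152 − (0)) × 32768/1.2 = 7540.7906; rounding gives k = 7541.
Reconstructed level: 0 + 7541 × 1.2/32768 V = 0.27615966797 V.
e = 0.276152 − (0.27615966797) = −7.67 µV.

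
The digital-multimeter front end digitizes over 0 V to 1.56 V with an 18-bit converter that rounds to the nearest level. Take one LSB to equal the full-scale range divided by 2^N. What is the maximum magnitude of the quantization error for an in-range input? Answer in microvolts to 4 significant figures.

Span = 1.56 V.
One LSB is 1.56 V / 262144 = 5.95093 µV.
A rounding quantizer has |error| ≤ LSB/2 = 2.975 µV.

2.975 µV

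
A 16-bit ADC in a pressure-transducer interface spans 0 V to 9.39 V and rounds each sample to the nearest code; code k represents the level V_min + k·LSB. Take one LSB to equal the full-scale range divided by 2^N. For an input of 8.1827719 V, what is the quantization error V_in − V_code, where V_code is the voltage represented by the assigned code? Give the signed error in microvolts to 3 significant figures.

+49.4 µV

Full-scale range = 9.39 V. LSB = 9.39 V / 2^16 ≈ 143.3 µV.
(8.1827719 − (0)) / LSB = 8.1827719 × 65536/9.39 = 57110.3450. Nearest integer: k = 57110.
V_code = V_min + k × range/2^16 = 0 + 57110 × 9.39/65536 = 8.1827224731 V.
V_in − V_code = 8.1827719 − (8.1827224731) = +49.4 µV.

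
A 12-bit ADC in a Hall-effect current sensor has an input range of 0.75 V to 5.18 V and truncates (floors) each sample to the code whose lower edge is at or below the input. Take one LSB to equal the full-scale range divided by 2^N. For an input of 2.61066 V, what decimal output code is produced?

The full-scale span is 5.18 − (0.75) = 4.43 V. LSB = 4.43 V / 2^12 ≈ 1.082 mV.
(V_in − V_min) × 2^12/range = (2.61066 − (0.75)) × 4096/4.43 = 1720.375.
Floor → code = 1720.

1720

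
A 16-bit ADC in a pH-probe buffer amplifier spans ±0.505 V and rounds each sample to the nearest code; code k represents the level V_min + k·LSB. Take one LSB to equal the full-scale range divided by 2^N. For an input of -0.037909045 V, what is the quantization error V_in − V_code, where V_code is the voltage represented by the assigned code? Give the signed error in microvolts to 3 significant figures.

+2.94 µV

Full-scale range = 0.505 V − (-0.505 V) = 1.01 V. LSB = 1.01 V / 2^16 ≈ 15.41 µV.
(-0.037909045 − (-0.505)) / LSB = 0.467090955 × 65536/1.01 = 30308.1909. Nearest integer: k = 30308.
V_code = -0.505 + (30308/65536) × 1.01 = -0.037911987305 V.
V_in − V_code = -0.037909045 − (-0.037911987305) = +2.94 µV.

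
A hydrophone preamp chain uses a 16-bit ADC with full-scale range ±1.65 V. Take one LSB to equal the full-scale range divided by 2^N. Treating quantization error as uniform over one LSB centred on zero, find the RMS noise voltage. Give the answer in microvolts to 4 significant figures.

Span: 1.65 V − (-1.65 V) = 3.3 V.
LSB = 3.3 V / 2^16 = 50.3540 µV.
RMS of a uniform error over width LSB is LSB/√12 = 14.54 µV.

14.54 µV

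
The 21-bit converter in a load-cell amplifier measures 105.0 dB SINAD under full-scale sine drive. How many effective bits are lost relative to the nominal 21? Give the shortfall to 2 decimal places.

ENOB = (SINAD − 1.76)/6.02 = (105.0 − 1.76)/6.02 = 17.1495 bits.
Shortfall = 21 − 17.1495 = 3.8505 bits.

3.85 bits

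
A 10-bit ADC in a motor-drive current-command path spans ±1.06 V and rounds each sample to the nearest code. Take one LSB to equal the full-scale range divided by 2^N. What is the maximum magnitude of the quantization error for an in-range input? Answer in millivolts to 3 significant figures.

1.04 mV

The full-scale span is 1.06 − (-1.06) = 2.12 V.
One LSB is 2.12 V / 1024 = 2.0703 mV.
A rounding quantizer has |error| ≤ LSB/2 = 1.04 mV.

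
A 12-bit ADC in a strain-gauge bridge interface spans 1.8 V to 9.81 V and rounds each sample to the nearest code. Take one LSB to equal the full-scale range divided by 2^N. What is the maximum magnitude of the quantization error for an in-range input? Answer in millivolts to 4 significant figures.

The full-scale span is 9.81 − (1.8) = 8.01 V.
LSB = 8.01 V ÷ 2^12 = 8.01/4096 V = 1.95557 mV.
|e|_max = LSB/2 = 0.9778 mV.

0.9778 mV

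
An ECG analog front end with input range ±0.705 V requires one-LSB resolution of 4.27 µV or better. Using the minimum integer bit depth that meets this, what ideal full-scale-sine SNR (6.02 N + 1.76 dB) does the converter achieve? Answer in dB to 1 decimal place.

116.1 dB

Range = 0.705 − (-0.705) = 1.41 V.
Required number of levels: 1.41/4.27 µV = 330210; smallest N with 2^N ≥ that is 19.
6.02(19) + 1.76 = 116.14 dB.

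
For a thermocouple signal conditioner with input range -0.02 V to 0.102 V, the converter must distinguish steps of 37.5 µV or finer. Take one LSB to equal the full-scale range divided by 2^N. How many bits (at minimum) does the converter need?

The full-scale span is 0.102 − (-0.02) = 0.122 V.
Need 2^N ≥ 0.122 V / 37.5 µV = 3253 → N_min = 12.

12 bits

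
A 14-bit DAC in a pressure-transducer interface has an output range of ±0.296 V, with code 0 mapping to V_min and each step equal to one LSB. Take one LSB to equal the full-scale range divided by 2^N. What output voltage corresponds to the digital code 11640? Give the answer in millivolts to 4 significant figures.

124.6 mV

Full-scale range = 0.296 V − (-0.296 V) = 0.592 V. LSB = 0.592 V / 2^14.
V_out = -0.296 + 11640 × (0.592/16384) V
      = -0.296 V + 0.420586 V = 0.124586 V.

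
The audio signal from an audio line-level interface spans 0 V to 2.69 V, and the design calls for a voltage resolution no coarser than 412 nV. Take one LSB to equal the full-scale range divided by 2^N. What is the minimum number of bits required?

Span = 2.69 V.
Required number of levels: 2.69/412 nV = 6.5291e6; smallest N with 2^N ≥ that is 23.

23 bits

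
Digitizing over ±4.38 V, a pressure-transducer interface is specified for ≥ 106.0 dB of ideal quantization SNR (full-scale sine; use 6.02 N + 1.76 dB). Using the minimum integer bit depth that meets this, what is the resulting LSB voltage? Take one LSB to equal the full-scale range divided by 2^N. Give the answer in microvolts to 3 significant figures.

The full-scale span is 4.38 − (-4.38) = 8.76 V.
6.02 N + 1.76 ≥ 106.0 gives N ≥ 17.316, so the minimum integer is 18.
LSB = 8.76 V ÷ 2^18 = 8.76/262144 V = 33.4 µV.

33.4 µV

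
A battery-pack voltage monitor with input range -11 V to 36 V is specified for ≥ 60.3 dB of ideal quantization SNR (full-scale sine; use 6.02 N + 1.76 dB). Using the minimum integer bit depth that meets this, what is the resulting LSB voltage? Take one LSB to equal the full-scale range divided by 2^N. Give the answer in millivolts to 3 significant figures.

Span: 36 V − (-11 V) = 47 V.
N ≥ (60.3 − 1.76)/6.02 = 9.724 → N_min = 10.
LSB = 47 V ÷ 2^10 = 47/1024 V = 45.9 mV.

45.9 mV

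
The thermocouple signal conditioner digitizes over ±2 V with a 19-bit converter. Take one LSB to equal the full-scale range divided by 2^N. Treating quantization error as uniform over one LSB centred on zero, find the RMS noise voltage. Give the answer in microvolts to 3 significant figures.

Range = 2 − (-2) = 4 V.
One LSB is 4 V / 524288 = 7.6294 µV.
V_rms = LSB/√12 = 7.6294 µV / √12 = 2.20 µV.

2.20 µV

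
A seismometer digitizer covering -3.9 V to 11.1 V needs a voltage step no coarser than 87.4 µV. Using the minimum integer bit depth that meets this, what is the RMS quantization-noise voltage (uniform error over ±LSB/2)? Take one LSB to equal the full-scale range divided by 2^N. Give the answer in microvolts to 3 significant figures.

16.5 µV

Span: 11.1 V − (-3.9 V) = 15 V.
Required number of levels: 15/87.4 µV = 171620; smallest N with 2^N ≥ that is 18.
LSB = 15 V / 2^18 = 57.220 µV.
RMS noise = LSB/√12 = 16.5 µV.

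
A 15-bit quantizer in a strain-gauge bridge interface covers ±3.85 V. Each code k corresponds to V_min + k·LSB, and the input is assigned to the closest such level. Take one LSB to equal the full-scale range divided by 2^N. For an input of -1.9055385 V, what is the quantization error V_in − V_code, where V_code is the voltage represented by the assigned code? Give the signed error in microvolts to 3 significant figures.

Full-scale range = 3.85 V − (-3.85 V) = 7.7 V. LSB = 7.7 V / 2^15 ≈ 235.0 µV.
Position in LSBs: (-1.9055385 − (-3.85)) × 32768/7.7 = 8274.8201; rounding gives k = 8275.
V_code = V_min + k × range/2^15 = -3.85 + 8275 × 7.7/32768 = -1.9054962158 V.
Error = V_in − V_code = -1.9055385 − (-1.9054962158) = −42.3 µV.

−42.3 µV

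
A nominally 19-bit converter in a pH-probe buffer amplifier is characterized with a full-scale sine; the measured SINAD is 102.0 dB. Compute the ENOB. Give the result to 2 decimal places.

ENOB = (SINAD − 1.76) / 6.02 = (102.0 − 1.76) / 6.02 = 100.24 / 6.02 = 16.6512.

16.65 bits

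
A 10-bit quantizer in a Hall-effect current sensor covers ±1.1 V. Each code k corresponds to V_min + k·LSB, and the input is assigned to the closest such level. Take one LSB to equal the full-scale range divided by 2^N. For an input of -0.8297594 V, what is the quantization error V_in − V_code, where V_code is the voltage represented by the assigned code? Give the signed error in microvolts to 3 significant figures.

Full-scale range = 1.1 V − (-1.1 V) = 2.2 V. LSB = 2.2 V / 2^10 ≈ 2.148 mV.
Position in LSBs: (-0.8297594 − (-1.1)) × 1024/2.2 = 125.7847; rounding gives k = 126.
Reconstructed level: -1.1 + 126 × 2.2/1024 V = -0.8292968750 V.
V_in − V_code = -0.8297594 − (-0.8292968750) = −463 µV.

−463 µV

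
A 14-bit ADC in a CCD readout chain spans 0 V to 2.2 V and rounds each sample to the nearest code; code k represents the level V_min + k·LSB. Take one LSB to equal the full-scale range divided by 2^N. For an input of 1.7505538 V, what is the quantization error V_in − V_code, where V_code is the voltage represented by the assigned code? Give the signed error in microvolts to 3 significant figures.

V_FS = 2.2 V. LSB = 2.2 V / 2^14 ≈ 134.3 µV.
Position in LSBs: (1.7505538 − (0)) × 16384/2.2 = 13036.8516; rounding gives k = 13037.
V_code = V_min + k × range/2^14 = 0 + 13037 × 2.2/16384 = 1.7505737305 V.
Error = V_in − V_code = 1.7505538 − (1.7505737305) = −19.9 µV.

−19.9 µV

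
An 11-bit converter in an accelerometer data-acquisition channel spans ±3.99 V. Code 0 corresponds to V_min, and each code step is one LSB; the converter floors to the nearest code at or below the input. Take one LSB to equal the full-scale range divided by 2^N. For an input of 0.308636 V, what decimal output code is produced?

1103

Span: 3.99 V − (-3.99 V) = 7.98 V. LSB = 7.98 V / 2^11 ≈ 3.896 mV.
V_in − V_min = 0.308636 − (-3.99) = 4.298636 V.
Divide by LSB: 4.298636 × 2048/7.98 = 1103.2088.
Truncating gives code 1103.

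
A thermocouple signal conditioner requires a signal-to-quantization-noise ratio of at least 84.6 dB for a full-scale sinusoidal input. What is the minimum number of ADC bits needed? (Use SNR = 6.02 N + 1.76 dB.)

6.02 N + 1.76 ≥ 84.6 gives N ≥ 13.761, so the minimum integer is 14.

14 bits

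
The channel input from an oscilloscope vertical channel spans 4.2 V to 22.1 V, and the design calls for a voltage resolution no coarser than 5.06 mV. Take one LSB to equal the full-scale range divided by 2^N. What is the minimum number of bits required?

12 bits

Range = 22.1 − (4.2) = 17.9 V.
17.9 V / 5.06 mV = 3538. Since 2^11 = 2048 and 2^12 = 4096, N = 12.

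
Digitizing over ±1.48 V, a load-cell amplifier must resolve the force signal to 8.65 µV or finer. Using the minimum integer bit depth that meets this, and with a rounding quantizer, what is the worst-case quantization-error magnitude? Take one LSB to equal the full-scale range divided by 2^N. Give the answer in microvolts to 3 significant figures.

Range = 1.48 − (-1.48) = 2.96 V.
2.96 V / 8.65 µV = 342200. Since 2^18 = 262144 and 2^19 = 524288, N = 19.
LSB = 2.96 V ÷ 2^19 = 2.96/524288 V = 5.6458 µV.
|e|_max = LSB/2 = 2.82 µV.

2.82 µV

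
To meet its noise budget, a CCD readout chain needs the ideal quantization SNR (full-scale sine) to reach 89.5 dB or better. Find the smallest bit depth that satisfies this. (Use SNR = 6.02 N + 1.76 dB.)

Required N = ⌈(89.5 − 1.76)/6.02⌉ = ⌈14.575⌉ = 15.

15 bits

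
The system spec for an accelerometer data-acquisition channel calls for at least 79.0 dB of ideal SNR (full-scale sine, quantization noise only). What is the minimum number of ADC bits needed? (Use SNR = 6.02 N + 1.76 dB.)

13 bits

Required N = ⌈(79.0 − 1.76)/6.02⌉ = ⌈12.831⌉ = 13.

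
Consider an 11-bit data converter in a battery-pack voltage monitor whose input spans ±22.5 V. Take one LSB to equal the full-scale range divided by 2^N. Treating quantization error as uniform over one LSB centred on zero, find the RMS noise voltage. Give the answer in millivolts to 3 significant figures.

Span: 22.5 V − (-22.5 V) = 45 V.
LSB = 45 V ÷ 2^11 = 45/2048 V = 21.973 mV.
σ_q = LSB/√12 = 21.973 mV/3.4641 = 6.34 mV.

6.34 mV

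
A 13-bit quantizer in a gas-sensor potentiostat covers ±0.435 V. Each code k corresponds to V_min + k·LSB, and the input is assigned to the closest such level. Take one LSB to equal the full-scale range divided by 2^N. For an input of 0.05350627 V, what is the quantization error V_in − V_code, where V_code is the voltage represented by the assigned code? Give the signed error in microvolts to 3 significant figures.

−19.1 µV

Full-scale range = 0.435 V − (-0.435 V) = 0.87 V. LSB = 0.87 V / 2^13 ≈ 106.2 µV.
(0.05350627 − (-0.435)) / LSB = 0.48850627 × 8192/0.87 = 4599.8200. Nearest integer: k = 4600.
Reconstructed level: -0.435 + 4600 × 0.87/8192 V = 0.05352539063 V.
V_in − V_code = 0.05350627 − (0.05352539063) = −19.1 µV.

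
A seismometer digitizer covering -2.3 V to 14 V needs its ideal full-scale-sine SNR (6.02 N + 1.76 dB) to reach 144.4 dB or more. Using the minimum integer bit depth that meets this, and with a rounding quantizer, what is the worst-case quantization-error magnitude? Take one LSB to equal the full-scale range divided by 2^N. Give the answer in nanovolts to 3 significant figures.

486 nV

Range = 14 − (-2.3) = 16.3 V.
6.02 N + 1.76 ≥ 144.4 gives N ≥ 23.694, so the minimum integer is 24.
LSB = 16.3 V / 2^24 = 0.97156 µV.
Half an LSB is 486 nV.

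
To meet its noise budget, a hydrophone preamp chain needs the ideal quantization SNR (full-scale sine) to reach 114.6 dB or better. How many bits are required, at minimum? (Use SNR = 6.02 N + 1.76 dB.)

19 bits

Required N = ⌈(114.6 − 1.76)/6.02⌉ = ⌈18.744⌉ = 19.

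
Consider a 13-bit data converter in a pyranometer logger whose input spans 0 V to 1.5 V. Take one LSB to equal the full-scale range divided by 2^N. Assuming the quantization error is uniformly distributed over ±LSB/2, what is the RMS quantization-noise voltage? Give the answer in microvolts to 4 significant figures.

Span = 1.5 V.
Step size = 1.5/8192 V = 183.105 µV.
RMS of a uniform error over width LSB is LSB/√12 = 52.86 µV.

52.86 µV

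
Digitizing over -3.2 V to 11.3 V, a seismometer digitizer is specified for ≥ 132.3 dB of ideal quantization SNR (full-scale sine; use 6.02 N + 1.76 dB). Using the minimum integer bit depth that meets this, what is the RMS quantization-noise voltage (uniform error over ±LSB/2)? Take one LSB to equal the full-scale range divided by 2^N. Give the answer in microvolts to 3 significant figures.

0.998 µV

The full-scale span is 11.3 − (-3.2) = 14.5 V.
Required N = ⌈(132.3 − 1.76)/6.02⌉ = ⌈21.684⌉ = 22.
LSB = 14.5 V ÷ 2^22 = 14.5/4194304 V = 3.4571 µV.
σ_q = LSB/√12 = 3.4571 µV/3.4641 = 0.998 µV.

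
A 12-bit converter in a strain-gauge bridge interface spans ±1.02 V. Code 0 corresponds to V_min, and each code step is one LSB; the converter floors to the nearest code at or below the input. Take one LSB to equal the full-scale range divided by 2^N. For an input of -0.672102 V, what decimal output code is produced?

Span: 1.02 V − (-1.02 V) = 2.04 V. LSB = 2.04 V / 2^12 ≈ 498.0 µV.
code = ⌊(V_in − V_min)/LSB⌋ = ⌊(V_in − V_min) × 2^12 / range⌋
     = ⌊(-0.672102 − (-1.02)) × 4096 / 2.04⌋ = ⌊0.347898 × 4096/2.04⌋
     = ⌊698.525⌋ = 698.

698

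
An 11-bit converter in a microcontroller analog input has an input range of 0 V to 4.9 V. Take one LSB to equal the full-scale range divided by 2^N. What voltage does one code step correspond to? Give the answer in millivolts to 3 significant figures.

Full-scale range = 4.9 V.
Number of codes = 2^11 = 2048.
Step size = 4.9/2048 V = 2.39 mV.

2.39 mV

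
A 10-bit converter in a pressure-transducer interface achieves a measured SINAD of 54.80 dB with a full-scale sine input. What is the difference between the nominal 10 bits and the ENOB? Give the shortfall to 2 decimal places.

1.19 bits

Effective bits = (54.80 − 1.76)/6.02 = 8.8106.
Shortfall = 10 − 8.8106 = 1.1894 bits.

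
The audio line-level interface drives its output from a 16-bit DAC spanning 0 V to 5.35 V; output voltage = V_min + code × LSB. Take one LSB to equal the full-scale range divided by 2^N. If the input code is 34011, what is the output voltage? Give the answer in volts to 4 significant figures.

Full-scale range = 5.35 V. LSB = 5.35 V / 2^16.
V_out = 0 + 34011 × (5.35/65536) V
      = 0 V + 2.77647 V = 2.77647 V.

2.776 V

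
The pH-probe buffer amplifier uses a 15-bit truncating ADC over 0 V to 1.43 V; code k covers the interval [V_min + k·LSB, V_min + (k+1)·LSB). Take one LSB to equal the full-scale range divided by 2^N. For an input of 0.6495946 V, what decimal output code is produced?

Full-scale range = 1.43 V. LSB = 1.43 V / 2^15 ≈ 43.64 µV.
V_in − V_min = 0.6495946 − (0) = 0.6495946 V.
Divide by LSB: 0.6495946 × 32768/1.43 = 14885.2558.
Truncating gives code 14885.

14885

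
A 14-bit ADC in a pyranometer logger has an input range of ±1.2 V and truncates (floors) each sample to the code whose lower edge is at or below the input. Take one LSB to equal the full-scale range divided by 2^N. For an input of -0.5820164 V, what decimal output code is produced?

Range = 1.2 − (-1.2) = 2.4 V. LSB = 2.4 V / 2^14 ≈ 146.5 µV.
(V_in − V_min) × 2^14/range = (-0.5820164 − (-1.2)) × 16384/2.4 = 4218.768.
Floor → code = 4218.

4218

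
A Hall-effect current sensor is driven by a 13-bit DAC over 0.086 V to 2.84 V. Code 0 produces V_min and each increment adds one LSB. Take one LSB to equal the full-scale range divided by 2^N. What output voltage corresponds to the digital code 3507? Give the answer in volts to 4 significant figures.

1.265 V

Range = 2.84 − (0.086) = 2.754 V. LSB = 2.754 V / 2^13.
V_out = 0.086 + 3507 × (2.754/8192) V
      = 0.086 + 1.17899 = 1.26499 V.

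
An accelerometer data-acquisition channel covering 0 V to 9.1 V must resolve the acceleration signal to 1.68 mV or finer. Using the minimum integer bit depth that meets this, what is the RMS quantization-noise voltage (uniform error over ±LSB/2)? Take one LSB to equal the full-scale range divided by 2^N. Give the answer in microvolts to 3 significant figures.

V_FS = 9.1 V.
Need 2^N ≥ 9.1 V / 1.68 mV = 5417 → N_min = 13.
One LSB is 9.1 V / 8192 = 1.1108 mV.
V_rms = LSB/√12 = 321 µV.

321 µV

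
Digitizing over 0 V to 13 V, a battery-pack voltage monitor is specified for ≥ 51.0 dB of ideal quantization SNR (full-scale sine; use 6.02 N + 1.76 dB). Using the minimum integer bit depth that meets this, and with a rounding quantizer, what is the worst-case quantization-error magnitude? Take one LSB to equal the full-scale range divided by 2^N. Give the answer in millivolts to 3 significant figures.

12.7 mV

Full-scale range = 13 V.
N ≥ (51.0 − 1.76)/6.02 = 8.179 → N_min = 9.
Step size = 13/512 V = 25.391 mV.
Max error for round-to-nearest is LSB/2 = 12.7 mV.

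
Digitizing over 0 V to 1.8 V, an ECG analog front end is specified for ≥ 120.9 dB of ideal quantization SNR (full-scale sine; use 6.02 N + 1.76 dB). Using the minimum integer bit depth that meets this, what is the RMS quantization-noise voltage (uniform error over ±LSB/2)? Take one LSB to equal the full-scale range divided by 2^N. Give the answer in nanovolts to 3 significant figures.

Range is 1.8 V.
6.02 N + 1.76 ≥ 120.9 gives N ≥ 19.791, so the minimum integer is 20.
Step size = 1.8/1048576 V = 1.7166 µV.
RMS noise = LSB/√12 = 496 nV.

496 nV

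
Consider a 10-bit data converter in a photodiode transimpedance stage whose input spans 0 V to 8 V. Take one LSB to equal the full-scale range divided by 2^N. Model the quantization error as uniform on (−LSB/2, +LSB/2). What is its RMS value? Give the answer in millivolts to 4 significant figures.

2.255 mV

Full-scale range = 8 V.
One LSB is 8 V / 1024 = 7.81250 mV.
For a uniform distribution on [−LSB/2, +LSB/2], V_rms = LSB/√12 = 7.81250 mV/3.4641 = 2.255 mV.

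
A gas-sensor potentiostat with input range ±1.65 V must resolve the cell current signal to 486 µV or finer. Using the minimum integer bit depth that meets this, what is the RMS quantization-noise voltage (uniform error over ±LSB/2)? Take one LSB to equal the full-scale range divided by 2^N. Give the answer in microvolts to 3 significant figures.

116 µV

Range = 1.65 − (-1.65) = 3.3 V.
3.3 V / 486 µV = 6790. Since 2^12 = 4096 and 2^13 = 8192, N = 13.
LSB = 3.3 V ÷ 2^13 = 3.3/8192 V = 402.83 µV.
σ_q = LSB/√12 = 402.83 µV/3.4641 = 116 µV.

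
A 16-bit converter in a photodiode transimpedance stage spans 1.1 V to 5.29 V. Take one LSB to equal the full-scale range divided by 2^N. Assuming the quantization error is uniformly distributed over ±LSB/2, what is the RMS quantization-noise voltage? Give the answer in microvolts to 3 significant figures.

18.5 µV

Span: 5.29 V − (1.1 V) = 4.19 V.
One LSB is 4.19 V / 65536 = 63.934 µV.
V_rms = LSB/√12 = 63.934 µV / √12 = 18.5 µV.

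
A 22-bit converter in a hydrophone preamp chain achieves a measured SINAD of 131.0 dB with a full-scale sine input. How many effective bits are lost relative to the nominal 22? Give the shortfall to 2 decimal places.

Effective bits = (131.0 − 1.76)/6.02 = 21.4684.
Lost resolution: 22 − 21.4684 = 0.5316 bits.

0.53 bits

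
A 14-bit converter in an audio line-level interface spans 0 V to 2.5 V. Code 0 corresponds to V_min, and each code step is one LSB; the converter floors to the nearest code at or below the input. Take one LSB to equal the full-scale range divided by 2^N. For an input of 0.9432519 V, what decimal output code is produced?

V_FS = 2.5 V. LSB = 2.5 V / 2^14 ≈ 152.6 µV.
V_in − V_min = 0.9432519 − (0) = 0.9432519 V.
Divide by LSB: 0.9432519 × 16384/2.5 = 6181.6957.
Truncating gives code 6181.

6181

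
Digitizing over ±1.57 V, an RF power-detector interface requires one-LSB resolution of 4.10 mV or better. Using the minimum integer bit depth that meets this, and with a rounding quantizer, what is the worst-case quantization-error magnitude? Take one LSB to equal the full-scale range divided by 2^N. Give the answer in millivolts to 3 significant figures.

Range = 1.57 − (-1.57) = 3.14 V.
Required number of levels: 3.14/4.10 mV = 765.85; smallest N with 2^N ≥ that is 10.
Step size = 3.14/1024 V = 3.0664 mV.
|e|_max = LSB/2 = 1.53 mV.

1.53 mV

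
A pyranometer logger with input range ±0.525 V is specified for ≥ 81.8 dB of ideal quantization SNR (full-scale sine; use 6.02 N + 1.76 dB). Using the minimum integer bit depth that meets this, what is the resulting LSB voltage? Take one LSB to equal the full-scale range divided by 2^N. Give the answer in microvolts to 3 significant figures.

64.1 µV

The full-scale span is 0.525 − (-0.525) = 1.05 V.
Solving 6.02 N ≥ 81.8 − 1.76: N ≥ 13.296. Round up → N = 14.
LSB = 1.05 V / 2^14 = 64.1 µV.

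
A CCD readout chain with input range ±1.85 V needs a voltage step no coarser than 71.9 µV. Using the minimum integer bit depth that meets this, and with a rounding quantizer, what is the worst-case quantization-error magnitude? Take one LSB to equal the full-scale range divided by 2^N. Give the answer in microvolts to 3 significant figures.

The full-scale span is 1.85 − (-1.85) = 3.7 V.
Required number of levels: 3.7/71.9 µV = 51460; smallest N with 2^N ≥ that is 16.
Step size = 3.7/65536 V = 56.458 µV.
|e|_max = LSB/2 = 28.2 µV.

28.2 µV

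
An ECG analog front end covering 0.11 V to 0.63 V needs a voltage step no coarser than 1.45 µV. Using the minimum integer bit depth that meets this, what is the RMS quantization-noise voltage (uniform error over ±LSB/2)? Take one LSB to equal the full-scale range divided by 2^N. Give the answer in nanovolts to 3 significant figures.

286 nV

Span: 0.63 V − (0.11 V) = 0.52 V.
Levels needed ≥ 0.52/1.45 µV = 358600. 2^19 = 524288 suffices, so N_min = 19.
Step size = 0.52/524288 V = 0.99182 µV.
σ_q = LSB/√12 = 0.99182 µV/3.4641 = 286 nV.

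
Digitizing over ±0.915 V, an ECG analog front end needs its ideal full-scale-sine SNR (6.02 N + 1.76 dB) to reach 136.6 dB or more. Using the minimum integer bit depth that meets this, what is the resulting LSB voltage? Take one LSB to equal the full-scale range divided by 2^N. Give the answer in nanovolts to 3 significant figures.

218 nV

The full-scale span is 0.915 − (-0.915) = 1.83 V.
Required N = ⌈(136.6 − 1.76)/6.02⌉ = ⌈22.399⌉ = 23.
LSB = 1.83 V ÷ 2^23 = 1.83/8388608 V = 218 nV.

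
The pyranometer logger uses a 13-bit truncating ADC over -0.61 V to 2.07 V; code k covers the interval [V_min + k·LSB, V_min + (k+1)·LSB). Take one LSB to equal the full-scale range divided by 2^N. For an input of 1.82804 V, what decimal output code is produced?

7452

Full-scale range = 2.07 V − (-0.61 V) = 2.68 V. LSB = 2.68 V / 2^13 ≈ 327.1 µV.
code = ⌊(V_in − V_min)/LSB⌋ = ⌊(V_in − V_min) × 2^13 / range⌋
     = ⌊(1.82804 − (-0.61)) × 8192 / 2.68⌋ = ⌊2.43804 × 8192/2.68⌋
     = ⌊7452.397⌋ = 7452.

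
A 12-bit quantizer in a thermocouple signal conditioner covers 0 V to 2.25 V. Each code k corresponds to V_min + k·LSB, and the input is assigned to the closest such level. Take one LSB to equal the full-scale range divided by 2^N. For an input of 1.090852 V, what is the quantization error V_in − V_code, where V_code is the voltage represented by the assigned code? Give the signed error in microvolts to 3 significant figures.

V_FS = 2.25 V. LSB = 2.25 V / 2^12 ≈ 0.5493 mV.
(V_in − V_min)/LSB = (1.090852 − (0)) × 4096/2.25 = 1985.8355 → nearest code k = 1986.
Reconstructed level: 0 + 1986 × 2.25/4096 V = 1.090942383 V.
V_in − V_code = 1.090852 − (1.090942383) = −90.4 µV.

−90.4 µV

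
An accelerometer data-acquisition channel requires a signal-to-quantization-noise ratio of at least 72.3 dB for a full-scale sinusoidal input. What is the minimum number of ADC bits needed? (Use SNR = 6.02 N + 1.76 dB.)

12 bits

Solving 6.02 N ≥ 72.3 − 1.76: N ≥ 11.718. Round up → N = 12.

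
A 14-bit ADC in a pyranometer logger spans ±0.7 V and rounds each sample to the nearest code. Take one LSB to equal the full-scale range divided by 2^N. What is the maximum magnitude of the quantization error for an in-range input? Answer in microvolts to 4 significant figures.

42.72 µV

The full-scale span is 0.7 − (-0.7) = 1.4 V.
LSB = 1.4 V / 2^14 = 85.4492 µV.
|e|_max = LSB/2 = 42.72 µV.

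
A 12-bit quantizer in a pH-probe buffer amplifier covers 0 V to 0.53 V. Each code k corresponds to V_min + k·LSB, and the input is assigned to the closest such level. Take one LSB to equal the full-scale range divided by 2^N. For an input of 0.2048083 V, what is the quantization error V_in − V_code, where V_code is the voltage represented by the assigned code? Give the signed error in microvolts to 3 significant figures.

Range is 0.53 V. LSB = 0.53 V / 2^12 ≈ 129.4 µV.
(0.2048083 − (0)) / LSB = 0.2048083 × 4096/0.53 = 1582.8204. Nearest integer: k = 1583.
Reconstructed level: 0 + 1583 × 0.53/4096 V = 0.2048315430 V.
V_in − V_code = 0.2048083 − (0.2048315430) = −23.2 µV.

−23.2 µV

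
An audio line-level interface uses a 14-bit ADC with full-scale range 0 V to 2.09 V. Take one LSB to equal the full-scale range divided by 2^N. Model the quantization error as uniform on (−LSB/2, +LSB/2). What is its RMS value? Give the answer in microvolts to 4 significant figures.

36.82 µV

V_FS = 2.09 V.
Step size = 2.09/16384 V = 127.563 µV.
For a uniform distribution on [−LSB/2, +LSB/2], V_rms = LSB/√12 = 127.563 µV/3.4641 = 36.82 µV.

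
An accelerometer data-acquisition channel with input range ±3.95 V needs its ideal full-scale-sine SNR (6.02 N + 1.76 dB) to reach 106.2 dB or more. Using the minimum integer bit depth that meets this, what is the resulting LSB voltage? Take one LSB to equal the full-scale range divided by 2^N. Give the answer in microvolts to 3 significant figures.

Full-scale range = 3.95 V − (-3.95 V) = 7.9 V.
N ≥ (106.2 − 1.76)/6.02 = 17.349 → N_min = 18.
LSB = 7.9 V / 2^18 = 30.1 µV.

30.1 µV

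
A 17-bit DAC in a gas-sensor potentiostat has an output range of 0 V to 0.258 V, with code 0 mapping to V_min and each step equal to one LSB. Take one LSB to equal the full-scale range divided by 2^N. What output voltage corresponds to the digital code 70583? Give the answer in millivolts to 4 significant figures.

Span = 0.258 V. LSB = 0.258 V / 2^17.
V_out = 0 + 70583 × (0.258/131072) V
      = 0 + 0.138934 = 0.138934 V.

138.9 mV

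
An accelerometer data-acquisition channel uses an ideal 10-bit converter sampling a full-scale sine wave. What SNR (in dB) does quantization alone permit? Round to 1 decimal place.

62.0 dB

6.02(10) + 1.76 = 60.20 + 1.76 = 61.96 dB.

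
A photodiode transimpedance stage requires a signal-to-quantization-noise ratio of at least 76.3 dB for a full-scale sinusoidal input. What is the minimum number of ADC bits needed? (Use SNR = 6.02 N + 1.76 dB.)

13 bits

6.02 N + 1.76 ≥ 76.3 gives N ≥ 12.382, so the minimum integer is 13.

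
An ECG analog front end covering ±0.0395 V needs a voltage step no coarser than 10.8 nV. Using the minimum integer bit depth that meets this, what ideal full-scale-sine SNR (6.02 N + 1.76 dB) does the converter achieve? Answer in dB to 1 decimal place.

140.2 dB

Full-scale range = 0.0395 V − (-0.0395 V) = 0.079 V.
Levels needed ≥ 0.079/10.8 nV = 7.315e6. 2^23 = 8388608 suffices, so N_min = 23.
6.02(23) + 1.76 = 140.22 dB.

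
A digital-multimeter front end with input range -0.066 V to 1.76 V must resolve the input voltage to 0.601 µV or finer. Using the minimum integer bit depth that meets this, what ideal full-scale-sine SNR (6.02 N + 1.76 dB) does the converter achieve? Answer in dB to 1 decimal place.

134.2 dB

The full-scale span is 1.76 − (-0.066) = 1.826 V.
Need 2^N ≥ 1.826 V / 0.601 µV = 3.038e6 → N_min = 22.
Ideal SNR at N = 22: 6.02·22 + 1.76 = 134.2 dB.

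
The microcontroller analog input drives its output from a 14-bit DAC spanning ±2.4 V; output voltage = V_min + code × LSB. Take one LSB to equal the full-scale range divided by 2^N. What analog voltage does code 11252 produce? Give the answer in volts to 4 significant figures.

Range = 2.4 − (-2.4) = 4.8 V. LSB = 4.8 V / 2^14.
Output = V_min + (11252/16384) × range = -2.4 + 0.686768 × 4.8 V
      = -2.4 + 3.29648 = 0.896484 V.

0.8965 V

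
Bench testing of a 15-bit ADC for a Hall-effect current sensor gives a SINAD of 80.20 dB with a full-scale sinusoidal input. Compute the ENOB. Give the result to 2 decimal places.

Inverting SNR = 6.02 N + 1.76: N_eff = (80.20 − 1.76)/6.02 = 13.0299.

13.03 bits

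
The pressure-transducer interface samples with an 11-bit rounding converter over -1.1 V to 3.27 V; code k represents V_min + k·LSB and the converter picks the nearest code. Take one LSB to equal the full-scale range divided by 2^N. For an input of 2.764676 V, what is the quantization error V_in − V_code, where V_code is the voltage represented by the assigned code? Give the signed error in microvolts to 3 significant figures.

+384 µV

Span: 3.27 V − (-1.1 V) = 4.37 V. LSB = 4.37 V / 2^11 ≈ 2.134 mV.
Position in LSBs: (2.764676 − (-1.1)) × 2048/4.37 = 1811.1800; rounding gives k = 1811.
V_code = V_min + k × range/2^11 = -1.1 + 1811 × 4.37/2048 = 2.764291992 V.
e = 2.764676 − (2.764291992) = +384 µV.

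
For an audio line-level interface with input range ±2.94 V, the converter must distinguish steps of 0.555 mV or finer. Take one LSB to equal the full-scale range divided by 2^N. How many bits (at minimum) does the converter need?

14 bits

Range = 2.94 − (-2.94) = 5.88 V.
Levels needed ≥ 5.88/0.555 mV = 10590. 2^14 = 16384 suffices, so N_min = 14.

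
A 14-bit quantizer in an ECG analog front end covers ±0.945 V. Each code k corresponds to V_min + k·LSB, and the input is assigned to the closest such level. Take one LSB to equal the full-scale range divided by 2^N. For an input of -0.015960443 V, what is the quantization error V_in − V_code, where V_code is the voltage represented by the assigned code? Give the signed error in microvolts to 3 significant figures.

−41.3 µV

Range = 0.945 − (-0.945) = 1.89 V. LSB = 1.89 V / 2^14 ≈ 115.4 µV.
(-0.015960443 − (-0.945)) / LSB = 0.929039557 × 16384/1.89 = 8053.6424. Nearest integer: k = 8054.
Reconstructed level: -0.945 + 8054 × 1.89/16384 V = -0.015919189453 V.
Error = V_in − V_code = -0.015960443 − (-0.015919189453) = −41.3 µV.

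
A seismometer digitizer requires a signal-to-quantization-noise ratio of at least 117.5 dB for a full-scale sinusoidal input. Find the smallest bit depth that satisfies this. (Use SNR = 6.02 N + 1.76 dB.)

Solving 6.02 N ≥ 117.5 − 1.76: N ≥ 19.226. Round up → N = 20.

20 bits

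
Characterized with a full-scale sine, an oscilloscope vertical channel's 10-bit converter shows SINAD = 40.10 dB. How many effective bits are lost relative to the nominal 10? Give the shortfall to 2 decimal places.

Effective bits = (40.10 − 1.76)/6.02 = 6.3688.
Shortfall = 10 − 6.3688 = 3.6312 bits.

3.63 bits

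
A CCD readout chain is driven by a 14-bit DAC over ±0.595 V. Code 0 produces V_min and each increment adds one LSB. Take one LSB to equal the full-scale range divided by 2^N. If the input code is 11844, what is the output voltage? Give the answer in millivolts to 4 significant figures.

265.3 mV

Full-scale range = 0.595 V − (-0.595 V) = 1.19 V. LSB = 1.19 V / 2^14.
Output = V_min + (11844/16384) × range = -0.595 + 0.722900 × 1.19 V
      = -0.595 + 0.860251 = 0.265251 V.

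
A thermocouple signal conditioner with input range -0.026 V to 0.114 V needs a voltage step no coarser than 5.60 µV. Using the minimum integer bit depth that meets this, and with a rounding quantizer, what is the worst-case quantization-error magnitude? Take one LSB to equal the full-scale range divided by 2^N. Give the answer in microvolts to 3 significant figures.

Span: 0.114 V − (-0.026 V) = 0.14 V.
0.14 V / 5.60 µV = 25000. Since 2^14 = 16384 and 2^15 = 32768, N = 15.
Step size = 0.14/32768 V = 4.2725 µV.
Half an LSB is 2.14 µV.

2.14 µV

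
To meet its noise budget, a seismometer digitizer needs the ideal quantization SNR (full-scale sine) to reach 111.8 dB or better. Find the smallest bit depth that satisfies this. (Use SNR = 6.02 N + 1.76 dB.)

19 bits

N ≥ (111.8 − 1.76)/6.02 = 18.279 → N_min = 19.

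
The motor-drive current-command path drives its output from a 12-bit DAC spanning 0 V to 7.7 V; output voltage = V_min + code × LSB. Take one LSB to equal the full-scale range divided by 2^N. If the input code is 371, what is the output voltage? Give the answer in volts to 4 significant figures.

0.6974 V

Span = 7.7 V. LSB = 7.7 V / 2^12.
V_out = 0 + 371 × (7.7/4096) V
      = 0 + 0.697437 = 0.697437 V.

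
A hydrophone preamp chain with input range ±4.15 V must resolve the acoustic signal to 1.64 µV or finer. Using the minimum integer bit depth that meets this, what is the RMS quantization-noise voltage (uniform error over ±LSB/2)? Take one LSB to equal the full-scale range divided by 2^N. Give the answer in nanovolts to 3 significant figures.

286 nV

The full-scale span is 4.15 − (-4.15) = 8.3 V.
8.3 V / 1.64 µV = 5.061e6. Since 2^22 = 4194304 and 2^23 = 8388608, N = 23.
One LSB is 8.3 V / 8388608 = 0.98944 µV.
σ_q = LSB/√12 = 0.98944 µV/3.4641 = 286 nV.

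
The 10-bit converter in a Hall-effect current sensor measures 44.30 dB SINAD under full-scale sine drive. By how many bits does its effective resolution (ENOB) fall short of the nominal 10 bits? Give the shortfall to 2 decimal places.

2.93 bits

N_eff = (44.30 − 1.76)/6.02 = 7.0664 bits.
10 − 7.0664 = 2.93 bits below nominal.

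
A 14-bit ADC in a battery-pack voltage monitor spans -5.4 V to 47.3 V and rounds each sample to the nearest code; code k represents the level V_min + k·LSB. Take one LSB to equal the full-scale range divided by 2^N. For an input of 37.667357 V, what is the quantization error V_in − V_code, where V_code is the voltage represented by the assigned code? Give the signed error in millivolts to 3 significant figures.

+0.932 mV

Span: 47.3 V − (-5.4 V) = 52.7 V. LSB = 52.7 V / 2^14 ≈ 3.217 mV.
(V_in − V_min)/LSB = (37.667357 − (-5.4)) × 16384/52.7 = 13389.2899 → nearest code k = 13389.
V_code = V_min + k × range/2^14 = -5.4 + 13389 × 52.7/16384 = 37.666424561 V.
V_in − V_code = 37.667357 − (37.666424561) = +0.932 mV.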